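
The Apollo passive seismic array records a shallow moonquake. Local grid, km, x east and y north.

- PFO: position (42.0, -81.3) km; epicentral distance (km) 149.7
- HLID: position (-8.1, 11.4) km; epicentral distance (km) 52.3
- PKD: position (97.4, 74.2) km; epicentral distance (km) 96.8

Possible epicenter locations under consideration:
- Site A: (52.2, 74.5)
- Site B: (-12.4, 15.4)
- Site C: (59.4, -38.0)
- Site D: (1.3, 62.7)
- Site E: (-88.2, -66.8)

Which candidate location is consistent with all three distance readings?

For each candidate, compare |candidate − station| to the reported distance:
Site A: residuals PFO 6.4, HLID 35.0, PKD 51.6 → max 51.6 km
Site B: residuals PFO 38.7, HLID 46.4, PKD 27.8 → max 46.4 km
Site C: residuals PFO 103.0, HLID 31.3, PKD 21.7 → max 103.0 km
Site D: residuals PFO 0.1, HLID 0.1, PKD 0.0 → max 0.1 km
Site E: residuals PFO 18.7, HLID 59.6, PKD 136.3 → max 136.3 km
Only Site D has all residuals ≈ 0.

Site D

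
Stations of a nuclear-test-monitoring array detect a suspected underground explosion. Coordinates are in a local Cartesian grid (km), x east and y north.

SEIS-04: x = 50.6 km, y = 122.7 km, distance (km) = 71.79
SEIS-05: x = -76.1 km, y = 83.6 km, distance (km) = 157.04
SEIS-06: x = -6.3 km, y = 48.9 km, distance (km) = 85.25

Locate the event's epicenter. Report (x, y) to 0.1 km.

Circle about each station: (x − 50.6)² + (y − 122.7)² = 71.79²; (x + 76.1)² + (y − 83.6)² = 157.04²; (x + 6.3)² + (y − 48.9)² = 85.25².
Subtracting the SEIS-04 equation from the SEIS-05 and SEIS-06 equations removes the quadratic terms:
-253.4 x − 78.2 y = -24343.24
-113.8 x − 147.6 y = -17298.51
Solving the 2×2 system: x ≈ 78.6, y ≈ 56.6 km.
Check against SEIS-04 (with the unrounded x, y): √((x − 50.6)²+(y − 122.7)²) = 71.79 ≈ 71.79 km. ✓

x ≈ 78.6 km, y ≈ 56.6 km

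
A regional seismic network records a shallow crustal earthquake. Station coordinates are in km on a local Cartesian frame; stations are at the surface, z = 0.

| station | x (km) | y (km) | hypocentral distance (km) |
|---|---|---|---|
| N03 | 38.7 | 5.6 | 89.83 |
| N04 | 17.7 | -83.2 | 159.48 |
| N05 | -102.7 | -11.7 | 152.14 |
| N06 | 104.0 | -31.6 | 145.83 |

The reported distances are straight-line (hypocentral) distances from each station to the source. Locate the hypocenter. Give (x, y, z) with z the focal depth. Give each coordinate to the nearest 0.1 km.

x ≈ 13.3 km, y ≈ 62.5 km, depth ≈ 64.7 km

Each station gives a sphere (x−x_i)² + (y−y_i)² + z² = d_i² (stations at z=0).
Subtracting the N03 sphere from N04 and N05: z² cancels, leaving linear equations in x and y:
-42.0 x − 177.6 y = -11657.96
-282.8 x − 34.6 y = -5922.02
Solving: x ≈ 13.294, y ≈ 62.498 km (keep extra digits for the depth step; rounded: 13.3, 62.5).
Then from the N03 sphere: z² = 89.83² − (x − 38.7)² − (y − 5.6)² with x = 13.294, y = 62.498, so z ≈ 64.704 ≈ 64.7 km.
Check against N06 (with the unrounded solution): distance 145.84 ≈ 145.83 km. ✓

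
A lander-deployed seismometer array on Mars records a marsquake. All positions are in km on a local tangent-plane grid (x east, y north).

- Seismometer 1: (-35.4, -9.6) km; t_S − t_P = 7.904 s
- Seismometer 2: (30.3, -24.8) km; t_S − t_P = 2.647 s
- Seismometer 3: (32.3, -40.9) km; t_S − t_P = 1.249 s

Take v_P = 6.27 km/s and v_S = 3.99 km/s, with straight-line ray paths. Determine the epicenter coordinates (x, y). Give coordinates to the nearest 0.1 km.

Distance from S−P lag: d = Δt · v_P v_S / (v_P − v_S) = Δt · (6.27·3.99)/(6.27−3.99) ≈ 10.9725·Δt.
So d_Seismometer 1 = 86.73, d_Seismometer 2 = 29.04, d_Seismometer 3 = 13.70 km.
Circle about each station: (x + 35.4)² + (y + 9.6)² = 86.73²; (x − 30.3)² + (y + 24.8)² = 29.04²; (x − 32.3)² + (y + 40.9)² = 13.70².
Subtracting the Seismometer 1 equation from the Seismometer 2 and Seismometer 3 equations removes the quadratic terms:
131.4 x − 30.4 y = 6866.58
135.4 x − 62.6 y = 8705.18
Solving the 2×2 system: x ≈ 40.2, y ≈ -52.1 km.
Check against Seismometer 1 (with the unrounded x, y): √((x + 35.4)²+(y + 9.6)²) = 86.73 ≈ 86.73 km. ✓

40.2 km east, -52.1 km north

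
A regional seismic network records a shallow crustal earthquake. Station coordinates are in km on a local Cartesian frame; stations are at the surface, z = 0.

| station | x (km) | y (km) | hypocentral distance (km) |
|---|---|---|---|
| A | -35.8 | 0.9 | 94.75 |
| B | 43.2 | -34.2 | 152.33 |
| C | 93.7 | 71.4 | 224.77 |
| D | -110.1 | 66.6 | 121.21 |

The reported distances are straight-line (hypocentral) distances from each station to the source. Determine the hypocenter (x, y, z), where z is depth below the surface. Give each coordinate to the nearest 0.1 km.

(-93.7, -33.2, 66.8)

Each station gives a sphere (x−x_i)² + (y−y_i)² + z² = d_i² (stations at z=0).
Subtracting the A sphere from B and C: z² cancels, leaving linear equations in x and y:
158.0 x − 70.2 y = -12473.44
259.0 x + 141.0 y = -28948.79
Solving: x ≈ -93.697, y ≈ -33.201 km (keep extra digits for the depth step; rounded: -93.7, -33.2).
Then from the A sphere: z² = 94.75² − (x + 35.8)² − (y − 0.9)² with x = -93.697, y = -33.201, so z ≈ 66.803 ≈ 66.8 km.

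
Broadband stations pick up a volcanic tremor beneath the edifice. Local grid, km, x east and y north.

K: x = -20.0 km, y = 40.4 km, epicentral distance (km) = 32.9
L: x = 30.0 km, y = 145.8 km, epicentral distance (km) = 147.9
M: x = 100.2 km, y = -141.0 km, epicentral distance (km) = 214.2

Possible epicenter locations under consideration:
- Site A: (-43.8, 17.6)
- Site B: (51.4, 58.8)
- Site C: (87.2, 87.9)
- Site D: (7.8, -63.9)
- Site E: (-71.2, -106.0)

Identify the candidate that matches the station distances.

For each candidate, compare |candidate − station| to the reported distance:
Site A: residuals K 0.1, L 0.0, M 0.0 → max 0.1 km
Site B: residuals K 40.8, L 58.3, M 8.5 → max 58.3 km
Site C: residuals K 84.4, L 66.5, M 15.1 → max 84.4 km
Site D: residuals K 75.0, L 63.0, M 93.9 → max 93.9 km
Site E: residuals K 122.2, L 123.5, M 39.3 → max 123.5 km
Only Site A has all residuals ≈ 0.

Site A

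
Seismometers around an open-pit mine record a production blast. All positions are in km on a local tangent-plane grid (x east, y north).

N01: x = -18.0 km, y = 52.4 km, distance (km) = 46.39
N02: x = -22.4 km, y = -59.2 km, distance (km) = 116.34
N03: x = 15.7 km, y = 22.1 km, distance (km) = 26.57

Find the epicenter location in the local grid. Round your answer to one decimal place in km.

(27.9, 45.7)

Circle about each station: (x + 18.0)² + (y − 52.4)² = 46.39²; (x + 22.4)² + (y + 59.2)² = 116.34²; (x − 15.7)² + (y − 22.1)² = 26.57².
Subtracting pairs of circle equations eliminates x²+y² and gives linear equations (the radical axes):
-8.8 x − 223.2 y = -10446.32
67.4 x − 60.6 y = -888.79
Solving the 2×2 system: x ≈ 27.9, y ≈ 45.7 km.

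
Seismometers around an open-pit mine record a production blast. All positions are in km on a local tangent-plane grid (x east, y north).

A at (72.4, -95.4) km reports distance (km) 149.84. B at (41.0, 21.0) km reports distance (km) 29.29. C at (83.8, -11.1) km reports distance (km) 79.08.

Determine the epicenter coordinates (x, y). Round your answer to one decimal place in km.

Circle about each station: (x − 72.4)² + (y + 95.4)² = 149.84²; (x − 41.0)² + (y − 21.0)² = 29.29²; (x − 83.8)² + (y + 11.1)² = 79.08².
Subtracting the A equation from the B and C equations removes the quadratic terms:
-62.8 x + 232.8 y = 9373.20
22.8 x + 168.6 y = 9001.11
Solving the 2×2 system: x ≈ 32.4, y ≈ 49.0 km.
Check against A (with the unrounded x, y): √((x − 72.4)²+(y + 95.4)²) = 149.84 ≈ 149.84 km. ✓

x ≈ 32.4 km, y ≈ 49.0 km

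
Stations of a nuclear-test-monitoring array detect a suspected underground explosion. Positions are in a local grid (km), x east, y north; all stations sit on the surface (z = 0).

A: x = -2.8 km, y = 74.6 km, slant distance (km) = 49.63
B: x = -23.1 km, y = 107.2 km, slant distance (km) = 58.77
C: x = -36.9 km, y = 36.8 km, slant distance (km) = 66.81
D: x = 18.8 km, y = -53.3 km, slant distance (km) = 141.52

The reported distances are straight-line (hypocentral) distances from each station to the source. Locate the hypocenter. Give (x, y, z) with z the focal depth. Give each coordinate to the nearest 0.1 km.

x ≈ -12.8 km, y ≈ 75.8 km, depth ≈ 48.6 km

Each station gives a sphere (x−x_i)² + (y−y_i)² + z² = d_i² (stations at z=0).
Subtracting the A sphere from B and C: z² cancels, leaving linear equations in x and y:
-40.6 x + 65.2 y = 5461.67
-68.2 x − 75.6 y = -4857.59
Solving: x ≈ -12.798, y ≈ 75.799 km (keep extra digits for the depth step; rounded: -12.8, 75.8).
Then from the A sphere: z² = 49.63² − (x + 2.8)² − (y − 74.6)² with x = -12.798, y = 75.799, so z ≈ 48.598 ≈ 48.6 km.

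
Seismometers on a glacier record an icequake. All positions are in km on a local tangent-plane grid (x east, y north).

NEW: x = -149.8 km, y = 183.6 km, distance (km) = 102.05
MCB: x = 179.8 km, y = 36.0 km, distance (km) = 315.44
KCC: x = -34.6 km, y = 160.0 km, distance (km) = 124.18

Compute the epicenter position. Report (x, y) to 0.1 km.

-132.1 km east, 83.1 km north

Circle about each station: (x + 149.8)² + (y − 183.6)² = 102.05²; (x − 179.8)² + (y − 36.0)² = 315.44²; (x + 34.6)² + (y − 160.0)² = 124.18².
Subtracting the NEW equation from the MCB and KCC equations removes the quadratic terms:
659.2 x − 295.2 y = -111613.15
230.4 x − 47.2 y = -34358.31
Solving the 2×2 system: x ≈ -132.1, y ≈ 83.1 km.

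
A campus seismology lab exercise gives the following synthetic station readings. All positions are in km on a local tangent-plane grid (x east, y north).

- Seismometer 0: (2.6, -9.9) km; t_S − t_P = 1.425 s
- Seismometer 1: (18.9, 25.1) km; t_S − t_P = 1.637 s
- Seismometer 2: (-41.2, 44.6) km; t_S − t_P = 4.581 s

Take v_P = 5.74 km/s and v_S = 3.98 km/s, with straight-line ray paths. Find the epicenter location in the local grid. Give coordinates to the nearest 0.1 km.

Distance from S−P lag: d = Δt · v_P v_S / (v_P − v_S) = Δt · (5.74·3.98)/(5.74−3.98) ≈ 12.9802·Δt.
So d_Seismometer 0 = 18.50, d_Seismometer 1 = 21.25, d_Seismometer 2 = 59.46 km.
Circle about each station: (x − 2.6)² + (y + 9.9)² = 18.50²; (x − 18.9)² + (y − 25.1)² = 21.25²; (x + 41.2)² + (y − 44.6)² = 59.46².
Subtracting the Seismometer 0 equation from the Seismometer 1 and Seismometer 2 equations removes the quadratic terms:
32.6 x + 70.0 y = 773.14
-87.6 x + 109.0 y = 388.59
Solving the 2×2 system: x ≈ 5.9, y ≈ 8.3 km.

(5.9, 8.3)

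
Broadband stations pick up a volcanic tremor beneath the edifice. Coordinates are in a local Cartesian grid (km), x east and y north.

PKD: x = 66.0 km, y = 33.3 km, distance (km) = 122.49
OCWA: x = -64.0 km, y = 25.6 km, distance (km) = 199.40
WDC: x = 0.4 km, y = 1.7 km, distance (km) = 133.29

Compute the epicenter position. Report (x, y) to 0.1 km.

Circle about each station: (x − 66.0)² + (y − 33.3)² = 122.49²; (x + 64.0)² + (y − 25.6)² = 199.40²; (x − 0.4)² + (y − 1.7)² = 133.29².
Subtracting the PKD equation from the OCWA and WDC equations removes the quadratic terms:
-260.0 x − 15.4 y = -25470.09
-131.2 x − 63.2 y = -8224.26
Solving the 2×2 system: x ≈ 102.9, y ≈ -83.5 km.
Check against PKD (with the unrounded x, y): √((x − 66.0)²+(y − 33.3)²) = 122.49 ≈ 122.49 km. ✓

x ≈ 102.9 km, y ≈ -83.5 km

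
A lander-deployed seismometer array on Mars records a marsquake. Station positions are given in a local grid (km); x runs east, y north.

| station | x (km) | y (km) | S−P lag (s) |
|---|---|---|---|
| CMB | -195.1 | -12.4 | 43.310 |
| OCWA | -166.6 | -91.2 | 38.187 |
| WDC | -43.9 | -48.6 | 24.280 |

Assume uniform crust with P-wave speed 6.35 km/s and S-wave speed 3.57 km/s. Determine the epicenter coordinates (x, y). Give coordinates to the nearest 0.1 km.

(144.2, -110.4)

Distance from S−P lag: d = Δt · v_P v_S / (v_P − v_S) = Δt · (6.35·3.57)/(6.35−3.57) ≈ 8.1545·Δt.
So d_CMB = 353.17, d_OCWA = 311.40, d_WDC = 197.99 km.
Circle about each station: (x + 195.1)² + (y + 12.4)² = 353.17²; (x + 166.6)² + (y + 91.2)² = 311.40²; (x + 43.9)² + (y + 48.6)² = 197.99².
Subtracting pairs of circle equations eliminates x²+y² and gives linear equations (the radical axes):
57.0 x − 157.6 y = 25614.32
302.4 x − 72.4 y = 51600.41
Solving the 2×2 system: x ≈ 144.2, y ≈ -110.4 km.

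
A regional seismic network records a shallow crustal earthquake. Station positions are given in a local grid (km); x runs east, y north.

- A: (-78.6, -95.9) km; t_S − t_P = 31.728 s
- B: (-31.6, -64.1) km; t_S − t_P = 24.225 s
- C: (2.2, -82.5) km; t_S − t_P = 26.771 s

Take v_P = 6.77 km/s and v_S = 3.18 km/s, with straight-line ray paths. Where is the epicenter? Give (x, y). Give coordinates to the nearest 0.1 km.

x ≈ -1.4 km, y ≈ 78.0 km

Distance from S−P lag: d = Δt · v_P v_S / (v_P − v_S) = Δt · (6.77·3.18)/(6.77−3.18) ≈ 5.9968·Δt.
So d_A = 190.27, d_B = 145.27, d_C = 160.54 km.
Circle about each station: (x + 78.6)² + (y + 95.9)² = 190.27²; (x + 31.6)² + (y + 64.1)² = 145.27²; (x − 2.2)² + (y + 82.5)² = 160.54².
Subtracting pairs of circle equations eliminates x²+y² and gives linear equations (the radical axes):
94.0 x + 63.6 y = 4831.90
161.6 x + 26.8 y = 1865.90
Solving the 2×2 system: x ≈ -1.4, y ≈ 78.0 km.
Check against A (with the unrounded x, y): √((x + 78.6)²+(y + 95.9)²) = 190.30 ≈ 190.27 km. ✓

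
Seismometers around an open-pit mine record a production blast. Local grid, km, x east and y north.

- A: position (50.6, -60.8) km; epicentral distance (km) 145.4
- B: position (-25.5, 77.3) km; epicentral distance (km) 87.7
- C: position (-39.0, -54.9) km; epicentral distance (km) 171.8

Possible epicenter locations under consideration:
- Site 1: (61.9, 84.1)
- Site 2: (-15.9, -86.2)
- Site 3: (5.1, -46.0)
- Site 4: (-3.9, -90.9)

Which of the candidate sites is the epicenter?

For each candidate, compare |candidate − station| to the reported distance:
Site 1: residuals A 0.1, B 0.0, C 0.0 → max 0.1 km
Site 2: residuals A 74.2, B 76.1, C 132.9 → max 132.9 km
Site 3: residuals A 97.6, B 39.3, C 126.8 → max 126.8 km
Site 4: residuals A 83.1, B 81.9, C 121.5 → max 121.5 km
Only Site 1 has all residuals ≈ 0.

Site 1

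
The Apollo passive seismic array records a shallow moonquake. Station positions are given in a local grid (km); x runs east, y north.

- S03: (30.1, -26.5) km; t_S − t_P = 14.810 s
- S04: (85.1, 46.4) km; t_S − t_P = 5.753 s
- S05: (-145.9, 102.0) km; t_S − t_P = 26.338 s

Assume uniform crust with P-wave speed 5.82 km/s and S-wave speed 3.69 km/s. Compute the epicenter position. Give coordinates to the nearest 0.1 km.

Distance from S−P lag: d = Δt · v_P v_S / (v_P − v_S) = Δt · (5.82·3.69)/(5.82−3.69) ≈ 10.0825·Δt.
So d_S03 = 149.32, d_S04 = 58.00, d_S05 = 265.55 km.
Circle about each station: (x − 30.1)² + (y + 26.5)² = 149.32²; (x − 85.1)² + (y − 46.4)² = 58.00²; (x + 145.9)² + (y − 102.0)² = 265.55².
Subtracting pairs of circle equations eliminates x²+y² and gives linear equations (the radical axes):
110.0 x + 145.8 y = 26719.17
-352.0 x + 257.0 y = -18137.79
Solving the 2×2 system: x ≈ 119.5, y ≈ 93.1 km.
Check against S03 (with the unrounded x, y): √((x − 30.1)²+(y + 26.5)²) = 149.32 ≈ 149.32 km. ✓

(119.5, 93.1)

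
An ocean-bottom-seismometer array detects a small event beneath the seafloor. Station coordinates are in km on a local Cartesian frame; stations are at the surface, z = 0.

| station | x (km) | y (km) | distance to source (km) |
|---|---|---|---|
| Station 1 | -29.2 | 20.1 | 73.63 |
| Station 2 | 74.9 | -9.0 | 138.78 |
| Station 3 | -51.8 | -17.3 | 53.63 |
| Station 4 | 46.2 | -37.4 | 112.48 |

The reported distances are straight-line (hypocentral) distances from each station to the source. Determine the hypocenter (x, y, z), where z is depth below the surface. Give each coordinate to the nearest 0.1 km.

x ≈ -52.3 km, y ≈ -25.5 km, depth ≈ 53.0 km

Each station gives a sphere (x−x_i)² + (y−y_i)² + z² = d_i² (stations at z=0).
Subtracting the Station 1 sphere from Station 2 and Station 3: z² cancels, leaving linear equations in x and y:
208.2 x − 58.2 y = -9404.15
-45.2 x − 74.8 y = 4271.08
Solving: x ≈ -52.297, y ≈ -25.498 km (keep extra digits for the depth step; rounded: -52.3, -25.5).
Then from the Station 1 sphere: z² = 73.63² − (x + 29.2)² − (y − 20.1)² with x = -52.297, y = -25.498, so z ≈ 52.997 ≈ 53.0 km.
Check against Station 4 (with the unrounded solution): distance 112.48 ≈ 112.48 km. ✓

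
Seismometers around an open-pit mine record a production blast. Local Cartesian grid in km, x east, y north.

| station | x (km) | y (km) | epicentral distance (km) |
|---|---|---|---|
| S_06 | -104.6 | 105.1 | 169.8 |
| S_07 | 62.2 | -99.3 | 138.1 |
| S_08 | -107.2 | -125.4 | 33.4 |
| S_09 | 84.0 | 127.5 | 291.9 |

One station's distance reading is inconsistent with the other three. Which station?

Solve using three stations at a time. Using S_07, S_08, S_09 (subtract circle equations pairwise → linear system) gives (x, y) ≈ (-74.7, -117.5).
Distances from that point to each station vs reported:
  S_06: calculated 224.6 vs reported 169.8 → residual 54.8 km
  S_07: calculated 138.1 vs reported 138.1 → residual 0.0 km
  S_08: calculated 33.4 vs reported 33.4 → residual 0.0 km
  S_09: calculated 291.9 vs reported 291.9 → residual 0.0 km
S_07, S_08, S_09 are mutually consistent (residuals ≈ 0); S_06 is off by 54.8 km.

S_06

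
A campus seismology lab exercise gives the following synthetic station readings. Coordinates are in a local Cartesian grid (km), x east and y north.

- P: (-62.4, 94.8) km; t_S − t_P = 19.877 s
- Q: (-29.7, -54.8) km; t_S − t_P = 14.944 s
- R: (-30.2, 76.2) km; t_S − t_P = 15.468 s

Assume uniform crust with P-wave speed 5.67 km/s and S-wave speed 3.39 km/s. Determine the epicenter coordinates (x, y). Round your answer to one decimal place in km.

80.2 km east, 6.8 km north

Distance from S−P lag: d = Δt · v_P v_S / (v_P − v_S) = Δt · (5.67·3.39)/(5.67−3.39) ≈ 8.4304·Δt.
So d_P = 167.57, d_Q = 125.98, d_R = 130.40 km.
Circle about each station: (x + 62.4)² + (y − 94.8)² = 167.57²; (x + 29.7)² + (y + 54.8)² = 125.98²; (x + 30.2)² + (y − 76.2)² = 130.40².
Subtracting the P equation from the Q and R equations removes the quadratic terms:
65.4 x − 299.2 y = 3213.07
64.4 x − 37.2 y = 4913.22
Solving the 2×2 system: x ≈ 80.2, y ≈ 6.8 km.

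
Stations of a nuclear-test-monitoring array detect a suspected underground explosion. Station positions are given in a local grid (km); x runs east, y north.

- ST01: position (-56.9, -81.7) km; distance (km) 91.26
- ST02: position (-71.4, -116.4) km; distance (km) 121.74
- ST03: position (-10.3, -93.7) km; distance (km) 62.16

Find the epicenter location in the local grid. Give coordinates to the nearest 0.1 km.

x ≈ 25.8 km, y ≈ -43.1 km

Circle about each station: (x + 56.9)² + (y + 81.7)² = 91.26²; (x + 71.4)² + (y + 116.4)² = 121.74²; (x + 10.3)² + (y + 93.7)² = 62.16².
Subtracting the ST01 equation from the ST02 and ST03 equations removes the quadratic terms:
-29.0 x − 69.4 y = 2242.18
93.2 x − 24.0 y = 3437.80
Solving the 2×2 system: x ≈ 25.8, y ≈ -43.1 km.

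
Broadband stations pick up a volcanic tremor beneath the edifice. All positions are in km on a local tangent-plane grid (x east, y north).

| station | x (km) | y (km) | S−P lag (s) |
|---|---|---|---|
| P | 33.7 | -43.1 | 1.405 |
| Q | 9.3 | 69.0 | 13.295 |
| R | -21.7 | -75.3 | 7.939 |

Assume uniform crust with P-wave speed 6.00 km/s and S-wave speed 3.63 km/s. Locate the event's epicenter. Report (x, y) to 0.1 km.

Distance from S−P lag: d = Δt · v_P v_S / (v_P − v_S) = Δt · (6.00·3.63)/(6.00−3.63) ≈ 9.1899·Δt.
So d_P = 12.91, d_Q = 122.18, d_R = 72.96 km.
Circle about each station: (x − 33.7)² + (y + 43.1)² = 12.91²; (x − 9.3)² + (y − 69.0)² = 122.18²; (x + 21.7)² + (y + 75.3)² = 72.96².
Subtracting the P equation from the Q and R equations removes the quadratic terms:
-48.8 x + 224.2 y = -12907.09
-110.8 x − 64.4 y = -2008.81
Solving the 2×2 system: x ≈ 45.8, y ≈ -47.6 km.

(45.8, -47.6)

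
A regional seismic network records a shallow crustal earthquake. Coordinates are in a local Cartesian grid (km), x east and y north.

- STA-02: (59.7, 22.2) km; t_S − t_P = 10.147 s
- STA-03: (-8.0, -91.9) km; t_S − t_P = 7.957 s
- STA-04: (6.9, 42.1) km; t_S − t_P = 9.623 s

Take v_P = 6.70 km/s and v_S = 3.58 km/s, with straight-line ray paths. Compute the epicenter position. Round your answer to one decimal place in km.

Distance from S−P lag: d = Δt · v_P v_S / (v_P − v_S) = Δt · (6.70·3.58)/(6.70−3.58) ≈ 7.6878·Δt.
So d_STA-02 = 78.01, d_STA-03 = 61.17, d_STA-04 = 73.98 km.
Circle about each station: (x − 59.7)² + (y − 22.2)² = 78.01²; (x + 8.0)² + (y + 91.9)² = 61.17²; (x − 6.9)² + (y − 42.1)² = 73.98².
Subtracting pairs of circle equations eliminates x²+y² and gives linear equations (the radical axes):
-135.4 x − 228.2 y = 6796.47
-105.6 x + 39.8 y = -1624.39
Solving the 2×2 system: x ≈ 3.4, y ≈ -31.8 km.
Check against STA-02 (with the unrounded x, y): √((x − 59.7)²+(y − 22.2)²) = 78.01 ≈ 78.01 km. ✓

x ≈ 3.4 km, y ≈ -31.8 km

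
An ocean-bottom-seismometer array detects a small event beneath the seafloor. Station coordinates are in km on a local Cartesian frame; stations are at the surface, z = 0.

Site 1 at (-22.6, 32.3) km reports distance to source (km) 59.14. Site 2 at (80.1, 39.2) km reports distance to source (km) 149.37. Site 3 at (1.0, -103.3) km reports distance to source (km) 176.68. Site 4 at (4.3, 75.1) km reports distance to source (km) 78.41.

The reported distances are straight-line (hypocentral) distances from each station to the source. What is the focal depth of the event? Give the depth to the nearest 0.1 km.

z ≈ 33.6 km

Each station gives a sphere (x−x_i)² + (y−y_i)² + z² = d_i² (stations at z=0).
Subtracting the Site 1 sphere from Site 2 and Site 3: z² cancels, leaving linear equations in x and y:
205.4 x + 13.8 y = -12415.26
47.2 x − 271.2 y = -18600.44
Solving: x ≈ -64.300, y ≈ 57.395 km (keep extra digits for the depth step; rounded: -64.3, 57.4).
Then from the Site 1 sphere: z² = 59.14² − (x + 22.6)² − (y − 32.3)² with x = -64.300, y = 57.395, so z ≈ 33.599 ≈ 33.6 km.
Check against Site 4 (with the unrounded solution): distance 78.41 ≈ 78.41 km. ✓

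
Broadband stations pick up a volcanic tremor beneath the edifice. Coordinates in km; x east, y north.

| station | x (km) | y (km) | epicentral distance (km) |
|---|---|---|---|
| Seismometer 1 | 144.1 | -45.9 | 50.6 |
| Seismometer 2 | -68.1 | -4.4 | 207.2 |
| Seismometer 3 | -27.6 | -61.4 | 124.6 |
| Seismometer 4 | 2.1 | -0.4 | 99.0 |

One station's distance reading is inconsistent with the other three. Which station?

Solve using three stations at a time. Using Seismometer 1, Seismometer 3, Seismometer 4 (subtract circle equations pairwise → linear system) gives (x, y) ≈ (94.4, -36.2).
Distances from that point to each station vs reported:
  Seismometer 1: calculated 50.6 vs reported 50.6 → residual 0.0 km
  Seismometer 2: calculated 165.6 vs reported 207.2 → residual 41.6 km
  Seismometer 3: calculated 124.6 vs reported 124.6 → residual 0.0 km
  Seismometer 4: calculated 99.0 vs reported 99.0 → residual 0.0 km
Seismometer 1, Seismometer 3, Seismometer 4 are mutually consistent (residuals ≈ 0); Seismometer 2 is off by 41.6 km.

Seismometer 2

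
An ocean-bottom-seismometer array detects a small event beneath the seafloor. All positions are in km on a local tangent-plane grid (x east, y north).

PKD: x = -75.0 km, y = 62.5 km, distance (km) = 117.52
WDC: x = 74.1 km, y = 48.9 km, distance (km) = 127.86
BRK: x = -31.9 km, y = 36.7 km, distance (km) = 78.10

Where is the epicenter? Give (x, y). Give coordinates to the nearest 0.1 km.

(-17.7, -40.1)

Circle about each station: (x + 75.0)² + (y − 62.5)² = 117.52²; (x − 74.1)² + (y − 48.9)² = 127.86²; (x + 31.9)² + (y − 36.7)² = 78.10².
Subtracting the PKD equation from the WDC and BRK equations removes the quadratic terms:
298.2 x − 27.2 y = -4186.46
86.2 x − 51.6 y = 544.59
Solving the 2×2 system: x ≈ -17.7, y ≈ -40.1 km.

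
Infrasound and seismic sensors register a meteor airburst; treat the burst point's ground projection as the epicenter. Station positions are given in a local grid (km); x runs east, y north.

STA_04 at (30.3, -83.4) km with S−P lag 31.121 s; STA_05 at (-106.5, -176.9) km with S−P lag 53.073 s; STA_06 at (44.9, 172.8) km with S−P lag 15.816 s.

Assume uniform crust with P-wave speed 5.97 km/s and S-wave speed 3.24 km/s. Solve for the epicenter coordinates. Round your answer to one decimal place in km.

Distance from S−P lag: d = Δt · v_P v_S / (v_P − v_S) = Δt · (5.97·3.24)/(5.97−3.24) ≈ 7.0853·Δt.
So d_STA_04 = 220.50, d_STA_05 = 376.04, d_STA_06 = 112.06 km.
Circle about each station: (x − 30.3)² + (y + 83.4)² = 220.50²; (x + 106.5)² + (y + 176.9)² = 376.04²; (x − 44.9)² + (y − 172.8)² = 112.06².
Subtracting pairs of circle equations eliminates x²+y² and gives linear equations (the radical axes):
-273.6 x − 187.0 y = -58023.62
29.2 x + 512.4 y = 60065.01
Solving the 2×2 system: x ≈ 137.3, y ≈ 109.4 km.

137.3 km east, 109.4 km north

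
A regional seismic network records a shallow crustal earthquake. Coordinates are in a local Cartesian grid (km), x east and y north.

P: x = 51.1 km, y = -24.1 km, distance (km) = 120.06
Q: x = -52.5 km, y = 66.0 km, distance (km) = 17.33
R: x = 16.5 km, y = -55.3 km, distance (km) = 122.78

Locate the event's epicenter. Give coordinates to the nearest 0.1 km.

(-40.6, 53.4)

Circle about each station: (x − 51.1)² + (y + 24.1)² = 120.06²; (x + 52.5)² + (y − 66.0)² = 17.33²; (x − 16.5)² + (y + 55.3)² = 122.78².
Subtracting the P equation from the Q and R equations removes the quadratic terms:
-207.2 x + 180.2 y = 18034.30
-69.2 x − 62.4 y = -522.20
Solving the 2×2 system: x ≈ -40.6, y ≈ 53.4 km.
Check against P (with the unrounded x, y): √((x − 51.1)²+(y + 24.1)²) = 120.06 ≈ 120.06 km. ✓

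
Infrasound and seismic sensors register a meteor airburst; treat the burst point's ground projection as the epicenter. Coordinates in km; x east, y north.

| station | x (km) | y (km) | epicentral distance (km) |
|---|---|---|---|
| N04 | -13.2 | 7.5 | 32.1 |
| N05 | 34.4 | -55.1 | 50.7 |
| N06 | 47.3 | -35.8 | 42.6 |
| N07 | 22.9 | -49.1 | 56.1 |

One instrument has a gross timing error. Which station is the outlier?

Solve using three stations at a time. Using N04, N05, N06 (subtract circle equations pairwise → linear system) gives (x, y) ≈ (14.7, -8.4).
Distances from that point to each station vs reported:
  N04: calculated 32.1 vs reported 32.1 → residual 0.0 km
  N05: calculated 50.7 vs reported 50.7 → residual 0.0 km
  N06: calculated 42.6 vs reported 42.6 → residual 0.0 km
  N07: calculated 41.5 vs reported 56.1 → residual 14.6 km
N04, N05, N06 are mutually consistent (residuals ≈ 0); N07 is off by 14.6 km.

N07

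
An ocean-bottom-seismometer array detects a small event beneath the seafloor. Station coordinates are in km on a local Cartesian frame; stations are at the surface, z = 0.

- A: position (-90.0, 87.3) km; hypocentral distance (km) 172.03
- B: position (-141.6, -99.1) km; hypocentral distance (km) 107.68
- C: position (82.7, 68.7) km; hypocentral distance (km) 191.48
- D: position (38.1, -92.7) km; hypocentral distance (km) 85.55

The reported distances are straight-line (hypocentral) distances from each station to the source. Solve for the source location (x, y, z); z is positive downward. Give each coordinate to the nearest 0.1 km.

Each station gives a sphere (x−x_i)² + (y−y_i)² + z² = d_i² (stations at z=0).
Subtracting the A sphere from B and C: z² cancels, leaving linear equations in x and y:
-103.2 x − 372.8 y = 32149.42
345.4 x − 37.2 y = -11232.58
Solving: x ≈ -40.598, y ≈ -74.999 km (keep extra digits for the depth step; rounded: -40.6, -75.0).
Then from the A sphere: z² = 172.03² − (x + 90.0)² − (y − 87.3)² with x = -40.598, y = -74.999, so z ≈ 28.510 ≈ 28.5 km.

(-40.6, -75.0, 28.5)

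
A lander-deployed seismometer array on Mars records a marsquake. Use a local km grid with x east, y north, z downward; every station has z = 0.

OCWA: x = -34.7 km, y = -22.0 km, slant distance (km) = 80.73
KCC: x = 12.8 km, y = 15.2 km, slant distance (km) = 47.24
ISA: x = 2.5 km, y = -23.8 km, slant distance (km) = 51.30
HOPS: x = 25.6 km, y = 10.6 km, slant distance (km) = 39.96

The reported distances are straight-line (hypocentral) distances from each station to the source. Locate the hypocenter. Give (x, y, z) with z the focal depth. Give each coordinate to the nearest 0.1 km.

x ≈ 36.9 km, y ≈ -6.9 km, depth ≈ 34.1 km

Each station gives a sphere (x−x_i)² + (y−y_i)² + z² = d_i² (stations at z=0).
Subtracting the OCWA sphere from KCC and ISA: z² cancels, leaving linear equations in x and y:
95.0 x + 74.4 y = 2992.51
74.4 x − 3.6 y = 2770.24
Solving: x ≈ 36.901, y ≈ -6.896 km (keep extra digits for the depth step; rounded: 36.9, -6.9).
Then from the OCWA sphere: z² = 80.73² − (x + 34.7)² − (y + 22.0)² with x = 36.901, y = -6.896, so z ≈ 34.095 ≈ 34.1 km.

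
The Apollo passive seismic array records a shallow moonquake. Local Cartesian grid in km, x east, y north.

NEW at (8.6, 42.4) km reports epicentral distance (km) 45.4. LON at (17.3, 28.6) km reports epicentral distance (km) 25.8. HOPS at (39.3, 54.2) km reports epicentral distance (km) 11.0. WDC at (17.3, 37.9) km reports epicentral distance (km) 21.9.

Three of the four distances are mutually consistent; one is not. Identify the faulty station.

Solve using three stations at a time. Using LON, HOPS, WDC (subtract circle equations pairwise → linear system) gives (x, y) ≈ (38.5, 43.3).
Distances from that point to each station vs reported:
  NEW: calculated 29.9 vs reported 45.4 → residual 15.5 km
  LON: calculated 25.8 vs reported 25.8 → residual 0.0 km
  HOPS: calculated 11.0 vs reported 11.0 → residual 0.0 km
  WDC: calculated 21.9 vs reported 21.9 → residual 0.0 km
LON, HOPS, WDC are mutually consistent (residuals ≈ 0); NEW is off by 15.5 km.

NEW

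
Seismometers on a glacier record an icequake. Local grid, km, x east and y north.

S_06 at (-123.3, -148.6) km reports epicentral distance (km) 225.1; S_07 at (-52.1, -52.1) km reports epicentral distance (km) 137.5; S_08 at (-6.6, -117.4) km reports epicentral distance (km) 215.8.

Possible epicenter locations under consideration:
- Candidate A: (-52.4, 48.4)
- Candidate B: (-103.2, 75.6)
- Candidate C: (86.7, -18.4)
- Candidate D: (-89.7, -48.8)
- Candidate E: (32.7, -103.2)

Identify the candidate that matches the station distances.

Candidate B

For each candidate, compare |candidate − station| to the reported distance:
Candidate A: residuals S_06 15.7, S_07 37.0, S_08 43.8 → max 43.8 km
Candidate B: residuals S_06 0.0, S_07 0.0, S_08 0.0 → max 0.0 km
Candidate C: residuals S_06 22.0, S_07 5.3, S_08 79.8 → max 79.8 km
Candidate D: residuals S_06 119.8, S_07 99.8, S_08 108.0 → max 119.8 km
Candidate E: residuals S_06 62.6, S_07 38.5, S_08 174.0 → max 174.0 km
Only Candidate B has all residuals ≈ 0.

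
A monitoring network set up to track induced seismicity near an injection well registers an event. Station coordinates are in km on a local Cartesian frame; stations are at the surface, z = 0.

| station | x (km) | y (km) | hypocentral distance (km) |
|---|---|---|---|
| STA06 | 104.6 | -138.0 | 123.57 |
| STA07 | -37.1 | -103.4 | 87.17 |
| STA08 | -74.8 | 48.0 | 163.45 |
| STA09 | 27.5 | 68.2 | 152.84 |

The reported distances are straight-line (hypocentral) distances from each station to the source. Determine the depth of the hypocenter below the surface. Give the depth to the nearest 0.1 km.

Each station gives a sphere (x−x_i)² + (y−y_i)² + z² = d_i² (stations at z=0).
Subtracting the STA06 sphere from STA07 and STA08: z² cancels, leaving linear equations in x and y:
-283.4 x + 69.2 y = -10246.25
-358.8 x + 372.0 y = -33532.48
Solving: x ≈ 18.502, y ≈ -72.296 km (keep extra digits for the depth step; rounded: 18.5, -72.3).
Then from the STA06 sphere: z² = 123.57² − (x − 104.6)² − (y + 138.0)² with x = 18.502, y = -72.296, so z ≈ 59.495 ≈ 59.5 km.
Check against STA09 (with the unrounded solution): distance 152.84 ≈ 152.84 km. ✓

59.5 km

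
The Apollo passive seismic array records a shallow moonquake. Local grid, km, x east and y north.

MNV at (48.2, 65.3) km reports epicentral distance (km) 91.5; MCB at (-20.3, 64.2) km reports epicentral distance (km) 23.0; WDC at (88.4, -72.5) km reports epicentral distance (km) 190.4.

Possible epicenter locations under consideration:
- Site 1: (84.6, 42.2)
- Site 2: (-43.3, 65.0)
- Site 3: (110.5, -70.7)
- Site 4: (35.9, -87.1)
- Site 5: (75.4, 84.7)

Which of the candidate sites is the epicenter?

Site 2

For each candidate, compare |candidate − station| to the reported distance:
Site 1: residuals MNV 48.4, MCB 84.2, WDC 75.6 → max 84.2 km
Site 2: residuals MNV 0.0, MCB 0.0, WDC 0.0 → max 0.0 km
Site 3: residuals MNV 58.1, MCB 164.9, WDC 168.2 → max 168.2 km
Site 4: residuals MNV 61.4, MCB 138.4, WDC 135.9 → max 138.4 km
Site 5: residuals MNV 58.1, MCB 74.9, WDC 32.7 → max 74.9 km
Only Site 2 has all residuals ≈ 0.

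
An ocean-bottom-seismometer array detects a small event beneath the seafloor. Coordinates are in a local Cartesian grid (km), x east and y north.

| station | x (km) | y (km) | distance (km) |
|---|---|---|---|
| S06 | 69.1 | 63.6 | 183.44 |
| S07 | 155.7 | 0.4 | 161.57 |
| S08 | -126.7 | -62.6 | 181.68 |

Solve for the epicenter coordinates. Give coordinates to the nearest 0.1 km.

(46.2, -118.4)

Circle about each station: (x − 69.1)² + (y − 63.6)² = 183.44²; (x − 155.7)² + (y − 0.4)² = 161.57²; (x + 126.7)² + (y + 62.6)² = 181.68².
Subtracting the S06 equation from the S07 and S08 equations removes the quadratic terms:
173.2 x − 126.4 y = 22968.25
-391.6 x − 252.4 y = 11794.49
Solving the 2×2 system: x ≈ 46.2, y ≈ -118.4 km.
Check against S06 (with the unrounded x, y): √((x − 69.1)²+(y − 63.6)²) = 183.44 ≈ 183.44 km. ✓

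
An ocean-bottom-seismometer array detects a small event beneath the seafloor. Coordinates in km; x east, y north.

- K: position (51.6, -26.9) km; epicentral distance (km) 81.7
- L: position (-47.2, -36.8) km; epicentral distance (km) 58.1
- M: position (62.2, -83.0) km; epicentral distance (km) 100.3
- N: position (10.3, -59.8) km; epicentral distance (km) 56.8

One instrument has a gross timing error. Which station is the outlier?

K

Solve using three stations at a time. Using L, M, N (subtract circle equations pairwise → linear system) gives (x, y) ≈ (0.8, -3.4).
Distances from that point to each station vs reported:
  K: calculated 56.0 vs reported 81.7 → residual 25.7 km
  L: calculated 58.5 vs reported 58.1 → residual 0.4 km
  M: calculated 100.5 vs reported 100.3 → residual 0.2 km
  N: calculated 57.2 vs reported 56.8 → residual 0.4 km
L, M, N are mutually consistent (residuals ≈ 0); K is off by 25.7 km.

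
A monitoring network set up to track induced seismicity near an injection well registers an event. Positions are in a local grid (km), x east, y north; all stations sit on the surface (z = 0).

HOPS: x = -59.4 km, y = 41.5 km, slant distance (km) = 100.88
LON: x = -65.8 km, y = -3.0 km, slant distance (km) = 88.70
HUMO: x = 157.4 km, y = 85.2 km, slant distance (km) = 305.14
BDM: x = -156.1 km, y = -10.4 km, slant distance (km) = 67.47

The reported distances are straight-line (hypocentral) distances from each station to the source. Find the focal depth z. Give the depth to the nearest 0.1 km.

Each station gives a sphere (x−x_i)² + (y−y_i)² + z² = d_i² (stations at z=0).
Subtracting the HOPS sphere from LON and HUMO: z² cancels, leaving linear equations in x and y:
-12.8 x − 89.0 y = 1397.11
433.6 x + 87.4 y = -56150.46
Solving: x ≈ -130.106, y ≈ 3.014 km (keep extra digits for the depth step; rounded: -130.1, 3.0).
Then from the HOPS sphere: z² = 100.88² − (x + 59.4)² − (y − 41.5)² with x = -130.106, y = 3.014, so z ≈ 60.797 ≈ 60.8 km.
Check against BDM (with the unrounded solution): distance 67.47 ≈ 67.47 km. ✓

60.8 km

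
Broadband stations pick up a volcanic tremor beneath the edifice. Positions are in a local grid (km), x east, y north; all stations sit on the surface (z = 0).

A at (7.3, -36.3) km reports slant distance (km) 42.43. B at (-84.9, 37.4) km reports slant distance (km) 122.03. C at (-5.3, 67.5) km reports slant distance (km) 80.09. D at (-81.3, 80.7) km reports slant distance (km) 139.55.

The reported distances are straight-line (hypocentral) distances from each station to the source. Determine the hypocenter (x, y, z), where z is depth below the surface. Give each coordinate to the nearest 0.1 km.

Each station gives a sphere (x−x_i)² + (y−y_i)² + z² = d_i² (stations at z=0).
Subtracting the A sphere from B and C: z² cancels, leaving linear equations in x and y:
-184.4 x + 147.4 y = -5855.23
-25.2 x + 207.6 y = -1400.74
Solving: x ≈ 29.192, y ≈ -3.204 km (keep extra digits for the depth step; rounded: 29.2, -3.2).
Then from the A sphere: z² = 42.43² − (x − 7.3)² − (y + 36.3)² with x = 29.192, y = -3.204, so z ≈ 15.023 ≈ 15.0 km.

(29.2, -3.2, 15.0)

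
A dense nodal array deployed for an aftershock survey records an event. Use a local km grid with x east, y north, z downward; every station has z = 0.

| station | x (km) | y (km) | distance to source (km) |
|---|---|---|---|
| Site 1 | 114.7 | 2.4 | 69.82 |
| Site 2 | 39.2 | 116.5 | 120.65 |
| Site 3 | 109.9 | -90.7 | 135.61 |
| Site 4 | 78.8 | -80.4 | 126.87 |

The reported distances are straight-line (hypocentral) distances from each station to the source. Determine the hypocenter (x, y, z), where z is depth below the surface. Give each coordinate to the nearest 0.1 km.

x ≈ 95.5 km, y ≈ 29.3 km, depth ≈ 61.5 km

Each station gives a sphere (x−x_i)² + (y−y_i)² + z² = d_i² (stations at z=0).
Subtracting the Site 1 sphere from Site 2 and Site 3: z² cancels, leaving linear equations in x and y:
-151.0 x + 228.2 y = -7734.55
-9.6 x − 186.2 y = -6372.59
Solving: x ≈ 95.503, y ≈ 29.301 km (keep extra digits for the depth step; rounded: 95.5, 29.3).
Then from the Site 1 sphere: z² = 69.82² − (x − 114.7)² − (y − 2.4)² with x = 95.503, y = 29.301, so z ≈ 61.503 ≈ 61.5 km.
Check against Site 4 (with the unrounded solution): distance 126.87 ≈ 126.87 km. ✓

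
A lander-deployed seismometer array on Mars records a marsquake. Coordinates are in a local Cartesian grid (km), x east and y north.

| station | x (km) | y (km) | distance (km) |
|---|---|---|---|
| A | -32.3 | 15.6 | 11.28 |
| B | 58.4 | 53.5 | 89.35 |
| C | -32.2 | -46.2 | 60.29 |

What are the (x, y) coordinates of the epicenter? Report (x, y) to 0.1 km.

Circle about each station: (x + 32.3)² + (y − 15.6)² = 11.28²; (x − 58.4)² + (y − 53.5)² = 89.35²; (x + 32.2)² + (y + 46.2)² = 60.29².
Subtracting pairs of circle equations eliminates x²+y² and gives linear equations (the radical axes):
181.4 x + 75.8 y = -2870.02
0.2 x − 123.6 y = -1623.02
Solving the 2×2 system: x ≈ -21.3, y ≈ 13.1 km.

(-21.3, 13.1)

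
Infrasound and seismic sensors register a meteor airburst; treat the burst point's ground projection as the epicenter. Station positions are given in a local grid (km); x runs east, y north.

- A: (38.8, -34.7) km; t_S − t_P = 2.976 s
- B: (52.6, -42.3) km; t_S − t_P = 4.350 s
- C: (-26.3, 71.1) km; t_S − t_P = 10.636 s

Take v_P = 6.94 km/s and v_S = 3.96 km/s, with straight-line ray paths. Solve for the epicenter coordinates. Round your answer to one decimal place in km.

Distance from S−P lag: d = Δt · v_P v_S / (v_P − v_S) = Δt · (6.94·3.96)/(6.94−3.96) ≈ 9.2223·Δt.
So d_A = 27.45, d_B = 40.12, d_C = 98.09 km.
Circle about each station: (x − 38.8)² + (y + 34.7)² = 27.45²; (x − 52.6)² + (y + 42.3)² = 40.12²; (x + 26.3)² + (y − 71.1)² = 98.09².
Subtracting the A equation from the B and C equations removes the quadratic terms:
27.6 x − 15.2 y = 990.41
-130.2 x + 211.6 y = -5830.78
Solving the 2×2 system: x ≈ 31.3, y ≈ -8.3 km.
Check against A (with the unrounded x, y): √((x − 38.8)²+(y + 34.7)²) = 27.46 ≈ 27.45 km. ✓

31.3 km east, -8.3 km north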